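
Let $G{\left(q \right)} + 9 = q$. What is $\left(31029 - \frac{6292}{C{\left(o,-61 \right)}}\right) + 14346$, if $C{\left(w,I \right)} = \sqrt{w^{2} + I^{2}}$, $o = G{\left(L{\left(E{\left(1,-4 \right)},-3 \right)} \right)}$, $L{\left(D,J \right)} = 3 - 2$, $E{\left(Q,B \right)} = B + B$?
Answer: $45375 - \frac{6292 \sqrt{3785}}{3785} \approx 45273.0$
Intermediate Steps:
$E{\left(Q,B \right)} = 2 B$
$L{\left(D,J \right)} = 1$
$G{\left(q \right)} = -9 + q$
$o = -8$ ($o = -9 + 1 = -8$)
$C{\left(w,I \right)} = \sqrt{I^{2} + w^{2}}$
$\left(31029 - \frac{6292}{C{\left(o,-61 \right)}}\right) + 14346 = \left(31029 - \frac{6292}{\sqrt{\left(-61\right)^{2} + \left(-8\right)^{2}}}\right) + 14346 = \left(31029 - \frac{6292}{\sqrt{3721 + 64}}\right) + 14346 = \left(31029 - \frac{6292}{\sqrt{3785}}\right) + 14346 = \left(31029 - 6292 \frac{\sqrt{3785}}{3785}\right) + 14346 = \left(31029 - \frac{6292 \sqrt{3785}}{3785}\right) + 14346 = 45375 - \frac{6292 \sqrt{3785}}{3785}$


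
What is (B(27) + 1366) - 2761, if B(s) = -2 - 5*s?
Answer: -1532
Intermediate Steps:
(B(27) + 1366) - 2761 = ((-2 - 5*27) + 1366) - 2761 = ((-2 - 135) + 1366) - 2761 = (-137 + 1366) - 2761 = 1229 - 2761 = -1532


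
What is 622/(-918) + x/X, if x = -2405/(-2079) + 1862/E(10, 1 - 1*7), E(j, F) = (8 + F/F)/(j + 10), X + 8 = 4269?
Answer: 1638674/5577649 ≈ 0.29379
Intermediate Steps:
X = 4261 (X = -8 + 4269 = 4261)
E(j, F) = 9/(10 + j) (E(j, F) = (8 + 1)/(10 + j) = 9/(10 + j))
x = 8604845/2079 (x = -2405/(-2079) + 1862/((9/(10 + 10))) = -2405*(-1/2079) + 1862/((9/20)) = 2405/2079 + 1862/((9*(1/20))) = 2405/2079 + 1862/(9/20) = 2405/2079 + 1862*(20/9) = 2405/2079 + 37240/9 = 8604845/2079 ≈ 4138.9)
622/(-918) + x/X = 622/(-918) + (8604845/2079)/4261 = 622*(-1/918) + (8604845/2079)*(1/4261) = -311/459 + 8604845/8858619 = 1638674/5577649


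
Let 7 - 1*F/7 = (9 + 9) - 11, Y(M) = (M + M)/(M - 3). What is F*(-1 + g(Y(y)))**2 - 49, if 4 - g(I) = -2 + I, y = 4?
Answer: -49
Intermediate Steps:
Y(M) = 2*M/(-3 + M) (Y(M) = (2*M)/(-3 + M) = 2*M/(-3 + M))
g(I) = 6 - I (g(I) = 4 - (-2 + I) = 4 + (2 - I) = 6 - I)
F = 0 (F = 49 - 7*((9 + 9) - 11) = 49 - 7*(18 - 11) = 49 - 7*7 = 49 - 49 = 0)
F*(-1 + g(Y(y)))**2 - 49 = 0*(-1 + (6 - 2*4/(-3 + 4)))**2 - 49 = 0*(-1 + (6 - 2*4/1))**2 - 49 = 0*(-1 + (6 - 2*4))**2 - 49 = 0*(-1 + (6 - 1*8))**2 - 49 = 0*(-1 + (6 - 8))**2 - 49 = 0*(-1 - 2)**2 - 49 = 0*(-3)**2 - 49 = 0*9 - 49 = 0 - 49 = -49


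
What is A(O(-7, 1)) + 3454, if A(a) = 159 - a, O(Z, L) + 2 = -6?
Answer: 3621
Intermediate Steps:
O(Z, L) = -8 (O(Z, L) = -2 - 6 = -8)
A(O(-7, 1)) + 3454 = (159 - 1*(-8)) + 3454 = (159 + 8) + 3454 = 167 + 3454 = 3621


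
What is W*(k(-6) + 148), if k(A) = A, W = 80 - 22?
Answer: 8236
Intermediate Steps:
W = 58
W*(k(-6) + 148) = 58*(-6 + 148) = 58*142 = 8236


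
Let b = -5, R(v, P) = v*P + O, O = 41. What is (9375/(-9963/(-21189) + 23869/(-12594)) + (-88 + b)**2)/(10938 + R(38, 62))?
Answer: 87481862709/563457414485 ≈ 0.15526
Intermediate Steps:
R(v, P) = 41 + P*v (R(v, P) = v*P + 41 = P*v + 41 = 41 + P*v)
(9375/(-9963/(-21189) + 23869/(-12594)) + (-88 + b)**2)/(10938 + R(38, 62)) = (9375/(-9963/(-21189) + 23869/(-12594)) + (-88 - 5)**2)/(10938 + (41 + 62*38)) = (9375/(-9963*(-1/21189) + 23869*(-1/12594)) + (-93)**2)/(10938 + (41 + 2356)) = (9375/(3321/7063 - 23869/12594) + 8649)/(10938 + 2397) = (9375/(-126762073/88951422) + 8649)/13335 = (9375*(-88951422/126762073) + 8649)*(1/13335) = (-833919581250/126762073 + 8649)*(1/13335) = (262445588127/126762073)*(1/13335) = 87481862709/563457414485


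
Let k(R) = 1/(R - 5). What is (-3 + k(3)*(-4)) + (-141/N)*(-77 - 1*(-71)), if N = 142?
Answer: 352/71 ≈ 4.9577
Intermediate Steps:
k(R) = 1/(-5 + R)
(-3 + k(3)*(-4)) + (-141/N)*(-77 - 1*(-71)) = (-3 - 4/(-5 + 3)) + (-141/142)*(-77 - 1*(-71)) = (-3 - 4/(-2)) + (-141*1/142)*(-77 + 71) = (-3 - 1/2*(-4)) - 141/142*(-6) = (-3 + 2) + 423/71 = -1 + 423/71 = 352/71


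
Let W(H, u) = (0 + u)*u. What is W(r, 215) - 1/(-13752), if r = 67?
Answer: 635686201/13752 ≈ 46225.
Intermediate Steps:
W(H, u) = u**2 (W(H, u) = u*u = u**2)
W(r, 215) - 1/(-13752) = 215**2 - 1/(-13752) = 46225 - 1*(-1/13752) = 46225 + 1/13752 = 635686201/13752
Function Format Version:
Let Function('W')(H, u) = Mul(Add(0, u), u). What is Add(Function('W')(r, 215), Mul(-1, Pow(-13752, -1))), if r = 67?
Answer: Rational(635686201, 13752) ≈ 46225.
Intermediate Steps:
Function('W')(H, u) = Pow(u, 2) (Function('W')(H, u) = Mul(u, u) = Pow(u, 2))
Add(Function('W')(r, 215), Mul(-1, Pow(-13752, -1))) = Add(Pow(215, 2), Mul(-1, Pow(-13752, -1))) = Add(46225, Mul(-1, Rational(-1, 13752))) = Add(46225, Rational(1, 13752)) = Rational(635686201, 13752)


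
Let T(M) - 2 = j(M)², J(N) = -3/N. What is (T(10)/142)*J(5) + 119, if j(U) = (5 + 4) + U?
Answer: 83401/710 ≈ 117.47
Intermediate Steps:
j(U) = 9 + U
T(M) = 2 + (9 + M)²
(T(10)/142)*J(5) + 119 = ((2 + (9 + 10)²)/142)*(-3/5) + 119 = ((2 + 19²)*(1/142))*(-3*⅕) + 119 = ((2 + 361)*(1/142))*(-⅗) + 119 = (363*(1/142))*(-⅗) + 119 = (363/142)*(-⅗) + 119 = -1089/710 + 119 = 83401/710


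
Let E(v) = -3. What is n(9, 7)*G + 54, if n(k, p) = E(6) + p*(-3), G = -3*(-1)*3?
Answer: -162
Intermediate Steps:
G = 9 (G = 3*3 = 9)
n(k, p) = -3 - 3*p (n(k, p) = -3 + p*(-3) = -3 - 3*p)
n(9, 7)*G + 54 = (-3 - 3*7)*9 + 54 = (-3 - 21)*9 + 54 = -24*9 + 54 = -216 + 54 = -162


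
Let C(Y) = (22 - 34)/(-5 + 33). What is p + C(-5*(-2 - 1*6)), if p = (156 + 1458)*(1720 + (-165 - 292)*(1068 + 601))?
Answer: -8597924877/7 ≈ -1.2283e+9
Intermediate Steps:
C(Y) = -3/7 (C(Y) = -12/28 = -12*1/28 = -3/7)
p = -1228274982 (p = 1614*(1720 - 457*1669) = 1614*(1720 - 762733) = 1614*(-761013) = -1228274982)
p + C(-5*(-2 - 1*6)) = -1228274982 - 3/7 = -8597924877/7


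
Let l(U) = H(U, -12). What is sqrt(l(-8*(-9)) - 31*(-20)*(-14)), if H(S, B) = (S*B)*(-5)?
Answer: 2*I*sqrt(1090) ≈ 66.03*I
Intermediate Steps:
H(S, B) = -5*B*S (H(S, B) = (B*S)*(-5) = -5*B*S)
l(U) = 60*U (l(U) = -5*(-12)*U = 60*U)
sqrt(l(-8*(-9)) - 31*(-20)*(-14)) = sqrt(60*(-8*(-9)) - 31*(-20)*(-14)) = sqrt(60*72 + 620*(-14)) = sqrt(4320 - 8680) = sqrt(-4360) = 2*I*sqrt(1090)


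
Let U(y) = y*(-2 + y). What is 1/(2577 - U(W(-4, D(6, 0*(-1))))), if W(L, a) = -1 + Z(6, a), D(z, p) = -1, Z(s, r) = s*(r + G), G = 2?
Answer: 1/2562 ≈ 0.00039032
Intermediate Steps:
Z(s, r) = s*(2 + r) (Z(s, r) = s*(r + 2) = s*(2 + r))
W(L, a) = 11 + 6*a (W(L, a) = -1 + 6*(2 + a) = -1 + (12 + 6*a) = 11 + 6*a)
1/(2577 - U(W(-4, D(6, 0*(-1))))) = 1/(2577 - (11 + 6*(-1))*(-2 + (11 + 6*(-1)))) = 1/(2577 - (11 - 6)*(-2 + (11 - 6))) = 1/(2577 - 5*(-2 + 5)) = 1/(2577 - 5*3) = 1/(2577 - 1*15) = 1/(2577 - 15) = 1/2562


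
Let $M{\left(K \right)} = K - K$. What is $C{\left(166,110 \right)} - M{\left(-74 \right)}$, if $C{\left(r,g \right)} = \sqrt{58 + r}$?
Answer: $4 \sqrt{14} \approx 14.967$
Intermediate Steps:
$M{\left(K \right)} = 0$
$C{\left(166,110 \right)} - M{\left(-74 \right)} = \sqrt{58 + 166} - 0 = \sqrt{224} + 0 = 4 \sqrt{14} + 0 = 4 \sqrt{14}$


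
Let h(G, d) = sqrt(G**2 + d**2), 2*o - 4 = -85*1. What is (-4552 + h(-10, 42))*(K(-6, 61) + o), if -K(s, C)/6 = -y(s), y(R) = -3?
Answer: 266292 - 117*sqrt(466) ≈ 2.6377e+5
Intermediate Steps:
o = -81/2 (o = 2 + (-85*1)/2 = 2 + (1/2)*(-85) = 2 - 85/2 = -81/2 ≈ -40.500)
K(s, C) = -18 (K(s, C) = -(-6)*(-3) = -6*3 = -18)
(-4552 + h(-10, 42))*(K(-6, 61) + o) = (-4552 + sqrt((-10)**2 + 42**2))*(-18 - 81/2) = (-4552 + sqrt(100 + 1764))*(-117/2) = (-4552 + sqrt(1864))*(-117/2) = (-4552 + 2*sqrt(466))*(-117/2) = 266292 - 117*sqrt(466)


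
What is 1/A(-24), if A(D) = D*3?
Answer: -1/72 ≈ -0.013889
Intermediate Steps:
A(D) = 3*D
1/A(-24) = 1/(3*(-24)) = 1/(-72) = -1/72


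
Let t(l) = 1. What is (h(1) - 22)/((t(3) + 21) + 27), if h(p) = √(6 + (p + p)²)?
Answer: -22/49 + √10/49 ≈ -0.38444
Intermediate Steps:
h(p) = √(6 + 4*p²) (h(p) = √(6 + (2*p)²) = √(6 + 4*p²))
(h(1) - 22)/((t(3) + 21) + 27) = (√(6 + 4*1²) - 22)/((1 + 21) + 27) = (√(6 + 4*1) - 22)/(22 + 27) = (√(6 + 4) - 22)/49 = (√10 - 22)/49 = (-22 + √10)/49 = -22/49 + √10/49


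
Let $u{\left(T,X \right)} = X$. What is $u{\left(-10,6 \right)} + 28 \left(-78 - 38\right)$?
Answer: $-3242$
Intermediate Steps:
$u{\left(-10,6 \right)} + 28 \left(-78 - 38\right) = 6 + 28 \left(-78 - 38\right) = 6 + 28 \left(-116\right) = 6 - 3248 = -3242$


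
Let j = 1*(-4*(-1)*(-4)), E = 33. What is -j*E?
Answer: 528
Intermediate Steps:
j = -16 (j = 1*(4*(-4)) = 1*(-16) = -16)
-j*E = -(-16)*33 = -1*(-528) = 528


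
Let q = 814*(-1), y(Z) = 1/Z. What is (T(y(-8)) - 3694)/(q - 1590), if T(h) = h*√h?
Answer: 1847/1202 + I*√2/76928 ≈ 1.5366 + 1.8384e-5*I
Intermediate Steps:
q = -814
T(h) = h^(3/2)
(T(y(-8)) - 3694)/(q - 1590) = ((1/(-8))^(3/2) - 3694)/(-814 - 1590) = ((-⅛)^(3/2) - 3694)/(-2404) = (-I*√2/32 - 3694)*(-1/2404) = (-3694 - I*√2/32)*(-1/2404) = 1847/1202 + I*√2/76928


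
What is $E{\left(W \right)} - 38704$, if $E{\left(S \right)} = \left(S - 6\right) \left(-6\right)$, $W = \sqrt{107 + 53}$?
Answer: $-38668 - 24 \sqrt{10} \approx -38744.0$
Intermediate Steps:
$W = 4 \sqrt{10}$ ($W = \sqrt{160} = 4 \sqrt{10} \approx 12.649$)
$E{\left(S \right)} = 36 - 6 S$ ($E{\left(S \right)} = \left(-6 + S\right) \left(-6\right) = 36 - 6 S$)
$E{\left(W \right)} - 38704 = \left(36 - 6 \cdot 4 \sqrt{10}\right) - 38704 = \left(36 - 24 \sqrt{10}\right) - 38704 = -38668 - 24 \sqrt{10}$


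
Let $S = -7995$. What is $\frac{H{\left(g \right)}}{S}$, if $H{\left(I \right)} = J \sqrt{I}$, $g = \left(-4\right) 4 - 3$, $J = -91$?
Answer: $\frac{7 i \sqrt{19}}{615} \approx 0.049613 i$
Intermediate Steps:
$g = -19$ ($g = -16 - 3 = -19$)
$H{\left(I \right)} = - 91 \sqrt{I}$
$\frac{H{\left(g \right)}}{S} = \frac{\left(-91\right) \sqrt{-19}}{-7995} = - 91 i \sqrt{19} \left(- \frac{1}{7995}\right) = \frac{7 i \sqrt{19}}{615}$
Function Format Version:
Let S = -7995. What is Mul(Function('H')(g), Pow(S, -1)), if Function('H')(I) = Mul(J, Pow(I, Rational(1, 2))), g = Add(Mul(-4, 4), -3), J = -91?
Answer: Mul(Rational(7, 615), I, Pow(19, Rational(1, 2))) ≈ Mul(0.049613, I)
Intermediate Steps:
g = -19 (g = Add(-16, -3) = -19)
Function('H')(I) = Mul(-91, Pow(I, Rational(1, 2)))
Mul(Function('H')(g), Pow(S, -1)) = Mul(Mul(-91, Pow(-19, Rational(1, 2))), Pow(-7995, -1)) = Mul(Mul(-91, Mul(I, Pow(19, Rational(1, 2)))), Rational(-1, 7995)) = Mul(Mul(-91, I, Pow(19, Rational(1, 2))), Rational(-1, 7995)) = Mul(Rational(7, 615), I, Pow(19, Rational(1, 2)))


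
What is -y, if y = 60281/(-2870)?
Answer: 60281/2870 ≈ 21.004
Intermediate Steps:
y = -60281/2870 (y = 60281*(-1/2870) = -60281/2870 ≈ -21.004)
-y = -1*(-60281/2870) = 60281/2870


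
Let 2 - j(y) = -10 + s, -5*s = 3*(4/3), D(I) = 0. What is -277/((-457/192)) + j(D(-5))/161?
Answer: 42842368/367885 ≈ 116.46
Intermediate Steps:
s = -⅘ (s = -3*4/3/5 = -3*4*(⅓)/5 = -3*4/(5*3) = -⅕*4 = -⅘ ≈ -0.80000)
j(y) = 64/5 (j(y) = 2 - (-10 - ⅘) = 2 - 1*(-54/5) = 2 + 54/5 = 64/5)
-277/((-457/192)) + j(D(-5))/161 = -277/((-457/192)) + (64/5)/161 = -277/((-457*1/192)) + (64/5)*(1/161) = -277/(-457/192) + 64/805 = -277*(-192/457) + 64/805 = 53184/457 + 64/805 = 42842368/367885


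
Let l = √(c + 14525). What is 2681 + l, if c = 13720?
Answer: 2681 + √28245 ≈ 2849.1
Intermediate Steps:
l = √28245 (l = √(13720 + 14525) = √28245 ≈ 168.06)
2681 + l = 2681 + √28245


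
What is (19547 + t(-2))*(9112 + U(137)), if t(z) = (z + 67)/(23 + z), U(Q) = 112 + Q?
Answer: 3843177272/21 ≈ 1.8301e+8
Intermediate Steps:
t(z) = (67 + z)/(23 + z)
(19547 + t(-2))*(9112 + U(137)) = (19547 + (67 - 2)/(23 - 2))*(9112 + (112 + 137)) = (19547 + 65/21)*(9112 + 249) = (19547 + (1/21)*65)*9361 = (19547 + 65/21)*9361 = (410552/21)*9361 = 3843177272/21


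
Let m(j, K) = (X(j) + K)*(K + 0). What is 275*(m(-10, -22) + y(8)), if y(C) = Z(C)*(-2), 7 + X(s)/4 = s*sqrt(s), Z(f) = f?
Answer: 298100 + 242000*I*sqrt(10) ≈ 2.981e+5 + 7.6527e+5*I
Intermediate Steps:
X(s) = -28 + 4*s**(3/2) (X(s) = -28 + 4*(s*sqrt(s)) = -28 + 4*s**(3/2))
y(C) = -2*C (y(C) = C*(-2) = -2*C)
m(j, K) = K*(-28 + K + 4*j**(3/2)) (m(j, K) = ((-28 + 4*j**(3/2)) + K)*(K + 0) = (-28 + K + 4*j**(3/2))*K = K*(-28 + K + 4*j**(3/2)))
275*(m(-10, -22) + y(8)) = 275*(-22*(-28 - 22 + 4*(-10)**(3/2)) - 2*8) = 275*(-22*(-28 - 22 + 4*(-10*I*sqrt(10))) - 16) = 275*(-22*(-28 - 22 - 40*I*sqrt(10)) - 16) = 275*(-22*(-50 - 40*I*sqrt(10)) - 16) = 275*((1100 + 880*I*sqrt(10)) - 16) = 275*(1084 + 880*I*sqrt(10)) = 298100 + 242000*I*sqrt(10)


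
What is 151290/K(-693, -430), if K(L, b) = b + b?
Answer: -15129/86 ≈ -175.92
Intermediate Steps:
K(L, b) = 2*b
151290/K(-693, -430) = 151290/((2*(-430))) = 151290/(-860) = 151290*(-1/860) = -15129/86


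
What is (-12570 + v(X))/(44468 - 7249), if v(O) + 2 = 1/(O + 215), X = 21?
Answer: -2966991/8783684 ≈ -0.33778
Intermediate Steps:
v(O) = -2 + 1/(215 + O) (v(O) = -2 + 1/(O + 215) = -2 + 1/(215 + O))
(-12570 + v(X))/(44468 - 7249) = (-12570 + (-429 - 2*21)/(215 + 21))/(44468 - 7249) = (-12570 + (-429 - 42)/236)/37219 = (-12570 + (1/236)*(-471))*(1/37219) = (-12570 - 471/236)*(1/37219) = -2966991/236*1/37219 = -2966991/8783684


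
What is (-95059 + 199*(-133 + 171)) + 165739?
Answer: 78242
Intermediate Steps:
(-95059 + 199*(-133 + 171)) + 165739 = (-95059 + 199*38) + 165739 = (-95059 + 7562) + 165739 = -87497 + 165739 = 78242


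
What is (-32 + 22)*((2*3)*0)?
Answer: 0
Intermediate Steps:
(-32 + 22)*((2*3)*0) = -60*0 = -10*0 = 0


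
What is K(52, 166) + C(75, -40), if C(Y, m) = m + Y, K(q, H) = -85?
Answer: -50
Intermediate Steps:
C(Y, m) = Y + m
K(52, 166) + C(75, -40) = -85 + (75 - 40) = -85 + 35 = -50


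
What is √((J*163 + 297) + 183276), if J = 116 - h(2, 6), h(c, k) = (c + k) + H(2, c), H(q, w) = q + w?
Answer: 5*√8021 ≈ 447.80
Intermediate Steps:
h(c, k) = 2 + k + 2*c (h(c, k) = (c + k) + (2 + c) = 2 + k + 2*c)
J = 104 (J = 116 - (2 + 6 + 2*2) = 116 - (2 + 6 + 4) = 116 - 1*12 = 116 - 12 = 104)
√((J*163 + 297) + 183276) = √((104*163 + 297) + 183276) = √((16952 + 297) + 183276) = √(17249 + 183276) = √200525 = 5*√8021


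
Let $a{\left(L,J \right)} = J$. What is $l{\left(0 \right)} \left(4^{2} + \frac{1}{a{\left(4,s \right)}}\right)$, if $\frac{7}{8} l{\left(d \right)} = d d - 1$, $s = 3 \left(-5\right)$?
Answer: $- \frac{1912}{105} \approx -18.21$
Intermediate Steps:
$s = -15$
$l{\left(d \right)} = - \frac{8}{7} + \frac{8 d^{2}}{7}$ ($l{\left(d \right)} = \frac{8 \left(d d - 1\right)}{7} = \frac{8 \left(d^{2} - 1\right)}{7} = \frac{8 \left(-1 + d^{2}\right)}{7} = - \frac{8}{7} + \frac{8 d^{2}}{7}$)
$l{\left(0 \right)} \left(4^{2} + \frac{1}{a{\left(4,s \right)}}\right) = \left(- \frac{8}{7} + \frac{8 \cdot 0^{2}}{7}\right) \left(4^{2} + \frac{1}{-15}\right) = \left(- \frac{8}{7} + \frac{8}{7} \cdot 0\right) \left(16 - \frac{1}{15}\right) = \left(- \frac{8}{7} + 0\right) \frac{239}{15} = \left(- \frac{8}{7}\right) \frac{239}{15} = - \frac{1912}{105}$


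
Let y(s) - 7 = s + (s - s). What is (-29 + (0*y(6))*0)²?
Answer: 841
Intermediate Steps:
y(s) = 7 + s (y(s) = 7 + (s + (s - s)) = 7 + (s + 0) = 7 + s)
(-29 + (0*y(6))*0)² = (-29 + (0*(7 + 6))*0)² = (-29 + (0*13)*0)² = (-29 + 0*0)² = (-29 + 0)² = (-29)² = 841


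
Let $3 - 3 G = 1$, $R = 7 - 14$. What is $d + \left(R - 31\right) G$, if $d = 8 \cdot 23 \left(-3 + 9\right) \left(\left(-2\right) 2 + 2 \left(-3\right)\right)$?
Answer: $- \frac{33196}{3} \approx -11065.0$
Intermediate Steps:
$R = -7$
$G = \frac{2}{3}$ ($G = 1 - \frac{1}{3} = \frac{2}{3} \approx 0.66667$)
$d = -11040$ ($d = 184 \cdot 6 \left(-4 - 6\right) = 184 \cdot 6 \left(-10\right) = 184 \left(-60\right) = -11040$)
$d + \left(R - 31\right) G = -11040 + \left(-7 - 31\right) \frac{2}{3} = -11040 - \frac{76}{3} = - \frac{33196}{3}$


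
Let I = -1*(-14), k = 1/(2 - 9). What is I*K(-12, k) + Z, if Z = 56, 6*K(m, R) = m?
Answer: 28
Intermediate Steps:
k = -1/7 (k = 1/(-7) = -1/7 ≈ -0.14286)
K(m, R) = m/6
I = 14
I*K(-12, k) + Z = 14*((1/6)*(-12)) + 56 = 14*(-2) + 56 = -28 + 56 = 28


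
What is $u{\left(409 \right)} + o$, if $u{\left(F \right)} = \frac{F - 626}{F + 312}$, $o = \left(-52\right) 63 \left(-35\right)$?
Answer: $\frac{11809949}{103} \approx 1.1466 \cdot 10^{5}$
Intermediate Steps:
$o = 114660$ ($o = \left(-3276\right) \left(-35\right) = 114660$)
$u{\left(F \right)} = \frac{-626 + F}{312 + F}$
$u{\left(409 \right)} + o = \frac{-626 + 409}{312 + 409} + 114660 = \frac{1}{721} \left(-217\right) + 114660 = - \frac{31}{103} + 114660 = \frac{11809949}{103}$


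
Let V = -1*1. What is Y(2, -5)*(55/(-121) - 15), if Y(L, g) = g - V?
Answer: 680/11 ≈ 61.818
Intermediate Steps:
V = -1
Y(L, g) = 1 + g (Y(L, g) = g - 1*(-1) = g + 1 = 1 + g)
Y(2, -5)*(55/(-121) - 15) = (1 - 5)*(55/(-121) - 15) = -4*(55*(-1/121) - 15) = -4*(-5/11 - 15) = -4*(-170/11) = 680/11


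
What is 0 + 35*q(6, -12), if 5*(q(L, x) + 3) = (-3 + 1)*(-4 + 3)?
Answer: -91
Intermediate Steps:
q(L, x) = -13/5 (q(L, x) = -3 + ((-3 + 1)*(-4 + 3))/5 = -3 + (-2*(-1))/5 = -3 + (⅕)*2 = -3 + ⅖ = -13/5)
0 + 35*q(6, -12) = 0 + 35*(-13/5) = 0 - 91 = -91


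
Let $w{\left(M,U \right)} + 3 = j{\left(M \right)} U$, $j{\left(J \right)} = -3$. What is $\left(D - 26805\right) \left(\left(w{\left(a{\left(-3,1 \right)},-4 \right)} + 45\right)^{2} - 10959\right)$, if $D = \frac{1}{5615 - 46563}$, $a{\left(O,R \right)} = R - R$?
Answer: $\frac{8828086407063}{40948} \approx 2.1559 \cdot 10^{8}$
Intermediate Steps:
$a{\left(O,R \right)} = 0$
$w{\left(M,U \right)} = -3 - 3 U$
$D = - \frac{1}{40948}$ ($D = \frac{1}{-40948} = - \frac{1}{40948} \approx -2.4421 \cdot 10^{-5}$)
$\left(D - 26805\right) \left(\left(w{\left(a{\left(-3,1 \right)},-4 \right)} + 45\right)^{2} - 10959\right) = \left(- \frac{1}{40948} - 26805\right) \left(\left(\left(-3 - -12\right) + 45\right)^{2} - 10959\right) = - \frac{1097611141 \left(\left(\left(-3 + 12\right) + 45\right)^{2} - 10959\right)}{40948} = - \frac{1097611141 \left(\left(9 + 45\right)^{2} - 10959\right)}{40948} = - \frac{1097611141 \left(54^{2} - 10959\right)}{40948} = - \frac{1097611141 \left(2916 - 10959\right)}{40948} = \left(- \frac{1097611141}{40948}\right) \left(-8043\right) = \frac{8828086407063}{40948}$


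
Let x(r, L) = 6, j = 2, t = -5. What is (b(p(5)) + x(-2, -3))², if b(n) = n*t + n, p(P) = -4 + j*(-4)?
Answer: 2916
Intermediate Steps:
p(P) = -12 (p(P) = -4 + 2*(-4) = -4 - 8 = -12)
b(n) = -4*n (b(n) = n*(-5) + n = -5*n + n = -4*n)
(b(p(5)) + x(-2, -3))² = (-4*(-12) + 6)² = (48 + 6)² = 54² = 2916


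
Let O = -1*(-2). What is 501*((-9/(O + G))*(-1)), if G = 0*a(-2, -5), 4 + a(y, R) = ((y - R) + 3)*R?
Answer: 4509/2 ≈ 2254.5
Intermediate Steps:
O = 2
a(y, R) = -4 + R*(3 + y - R) (a(y, R) = -4 + ((y - R) + 3)*R = -4 + (3 + y - R)*R = -4 + R*(3 + y - R))
G = 0 (G = 0*(-4 - 1*(-5)² + 3*(-5) - 5*(-2)) = 0*(-4 - 1*25 - 15 + 10) = 0*(-4 - 25 - 15 + 10) = 0*(-34) = 0)
501*((-9/(O + G))*(-1)) = 501*((-9/(2 + 0))*(-1)) = 501*((-9/2)*(-1)) = 501*(((½)*(-9))*(-1)) = 501*(-9/2*(-1)) = 501*(9/2) = 4509/2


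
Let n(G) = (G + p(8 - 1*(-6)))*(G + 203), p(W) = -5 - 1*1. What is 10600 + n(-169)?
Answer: 4650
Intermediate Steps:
p(W) = -6 (p(W) = -5 - 1 = -6)
n(G) = (-6 + G)*(203 + G) (n(G) = (G - 6)*(G + 203) = (-6 + G)*(203 + G))
10600 + n(-169) = 10600 + (-1218 + (-169)² + 197*(-169)) = 10600 + (-1218 + 28561 - 33293) = 10600 - 5950 = 4650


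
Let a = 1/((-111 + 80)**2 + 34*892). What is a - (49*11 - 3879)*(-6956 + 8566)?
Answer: 168253468601/31289 ≈ 5.3774e+6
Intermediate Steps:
a = 1/31289 (a = 1/((-31)**2 + 30328) = 1/(961 + 30328) = 1/31289 ≈ 3.1960e-5)
a - (49*11 - 3879)*(-6956 + 8566) = 1/31289 - (49*11 - 3879)*(-6956 + 8566) = 1/31289 - (539 - 3879)*1610 = 1/31289 - (-3340)*1610 = 1/31289 - 1*(-5377400) = 1/31289 + 5377400 = 168253468601/31289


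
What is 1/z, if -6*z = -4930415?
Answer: 6/4930415 ≈ 1.2169e-6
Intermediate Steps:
z = 4930415/6 (z = -⅙*(-4930415) = 4930415/6 ≈ 8.2174e+5)
1/z = 1/(4930415/6) = 6/4930415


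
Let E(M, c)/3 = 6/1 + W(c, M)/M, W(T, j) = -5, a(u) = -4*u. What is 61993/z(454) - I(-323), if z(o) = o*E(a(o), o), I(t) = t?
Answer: 10811041/32703 ≈ 330.58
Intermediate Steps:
E(M, c) = 18 - 15/M (E(M, c) = 3*(6/1 - 5/M) = 3*(6*1 - 5/M) = 3*(6 - 5/M) = 18 - 15/M)
z(o) = o*(18 + 15/(4*o)) (z(o) = o*(18 - 15*(-1/(4*o))) = o*(18 - (-15)/(4*o)) = o*(18 + 15/(4*o)))
61993/z(454) - I(-323) = 61993/(15/4 + 18*454) - 1*(-323) = 61993/(15/4 + 8172) + 323 = 61993/(32703/4) + 323 = 61993*(4/32703) + 323 = 247972/32703 + 323 = 10811041/32703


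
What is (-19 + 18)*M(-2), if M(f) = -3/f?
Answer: -3/2 ≈ -1.5000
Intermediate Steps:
(-19 + 18)*M(-2) = (-19 + 18)*(-3/(-2)) = -(-3)*(-1)/2 = -1*3/2 = -3/2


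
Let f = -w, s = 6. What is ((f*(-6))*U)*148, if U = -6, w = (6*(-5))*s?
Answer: 959040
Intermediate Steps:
w = -180 (w = (6*(-5))*6 = -30*6 = -180)
f = 180 (f = -1*(-180) = 180)
((f*(-6))*U)*148 = ((180*(-6))*(-6))*148 = -1080*(-6)*148 = 6480*148 = 959040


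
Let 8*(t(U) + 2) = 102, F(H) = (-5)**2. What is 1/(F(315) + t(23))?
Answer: 4/143 ≈ 0.027972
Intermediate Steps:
F(H) = 25
t(U) = 43/4 (t(U) = -2 + (1/8)*102 = -2 + 51/4 = 43/4)
1/(F(315) + t(23)) = 1/(25 + 43/4) = 1/(143/4) = 4/143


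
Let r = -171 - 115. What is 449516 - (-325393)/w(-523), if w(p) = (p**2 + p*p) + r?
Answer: 245783087745/546772 ≈ 4.4952e+5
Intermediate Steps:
r = -286
w(p) = -286 + 2*p**2 (w(p) = (p**2 + p*p) - 286 = (p**2 + p**2) - 286 = 2*p**2 - 286 = -286 + 2*p**2)
449516 - (-325393)/w(-523) = 449516 - (-325393)/(-286 + 2*(-523)**2) = 449516 - (-325393)/(-286 + 2*273529) = 449516 - (-325393)/(-286 + 547058) = 449516 - (-325393)/546772 = 449516 - 1*(-325393/546772) = 449516 + 325393/546772 = 245783087745/546772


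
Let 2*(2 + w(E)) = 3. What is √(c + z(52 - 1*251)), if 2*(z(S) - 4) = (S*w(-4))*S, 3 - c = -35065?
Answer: √100687/2 ≈ 158.66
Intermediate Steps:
c = 35068 (c = 3 - 1*(-35065) = 3 + 35065 = 35068)
w(E) = -½ (w(E) = -2 + (½)*3 = -2 + 3/2 = -½)
z(S) = 4 - S²/4 (z(S) = 4 + ((S*(-½))*S)/2 = 4 + ((-S/2)*S)/2 = 4 + (-S²/2)/2 = 4 - S²/4)
√(c + z(52 - 1*251)) = √(35068 + (4 - (52 - 1*251)²/4)) = √(35068 + (4 - (52 - 251)²/4)) = √(35068 + (4 - ¼*(-199)²)) = √(35068 + (4 - ¼*39601)) = √(35068 + (4 - 39601/4)) = √(35068 - 39585/4) = √(100687/4) = √100687/2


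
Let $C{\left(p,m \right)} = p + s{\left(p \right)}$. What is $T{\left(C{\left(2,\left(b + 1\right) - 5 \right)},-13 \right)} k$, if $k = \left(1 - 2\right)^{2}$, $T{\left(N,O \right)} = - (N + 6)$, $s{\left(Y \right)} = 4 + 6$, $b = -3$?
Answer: $-18$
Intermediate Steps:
$s{\left(Y \right)} = 10$
$C{\left(p,m \right)} = 10 + p$ ($C{\left(p,m \right)} = p + 10 = 10 + p$)
$T{\left(N,O \right)} = -6 - N$ ($T{\left(N,O \right)} = - (6 + N) = -6 - N$)
$k = 1$ ($k = \left(-1\right)^{2} = 1$)
$T{\left(C{\left(2,\left(b + 1\right) - 5 \right)},-13 \right)} k = \left(-6 - \left(10 + 2\right)\right) 1 = \left(-6 - 12\right) 1 = \left(-18\right) 1 = -18$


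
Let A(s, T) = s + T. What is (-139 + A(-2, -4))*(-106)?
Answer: 15370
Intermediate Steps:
A(s, T) = T + s
(-139 + A(-2, -4))*(-106) = (-139 + (-4 - 2))*(-106) = (-139 - 6)*(-106) = -145*(-106) = 15370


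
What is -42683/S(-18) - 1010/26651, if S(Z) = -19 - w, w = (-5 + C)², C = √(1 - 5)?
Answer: 1137494133/1332550 + 42683*I/100 ≈ 853.62 + 426.83*I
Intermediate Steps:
C = 2*I (C = √(-4) = 2*I ≈ 2.0*I)
w = (-5 + 2*I)² ≈ 21.0 - 20.0*I
S(Z) = -40 + 20*I (S(Z) = -19 - (21 - 20*I) = -19 + (-21 + 20*I) = -40 + 20*I)
-42683/S(-18) - 1010/26651 = -42683*(-40 - 20*I)/2000 - 1010/26651 = -1010/26651 - 42683*(-40 - 20*I)/2000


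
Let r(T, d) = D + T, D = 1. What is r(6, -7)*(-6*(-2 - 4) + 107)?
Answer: 1001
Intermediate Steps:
r(T, d) = 1 + T
r(6, -7)*(-6*(-2 - 4) + 107) = (1 + 6)*(-6*(-2 - 4) + 107) = 7*(-6*(-6) + 107) = 7*(36 + 107) = 7*143 = 1001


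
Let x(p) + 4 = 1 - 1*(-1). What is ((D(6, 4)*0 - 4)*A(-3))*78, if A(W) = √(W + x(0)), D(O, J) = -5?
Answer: -312*I*√5 ≈ -697.65*I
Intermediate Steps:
x(p) = -2 (x(p) = -4 + (1 - 1*(-1)) = -4 + (1 + 1) = -4 + 2 = -2)
A(W) = √(-2 + W) (A(W) = √(W - 2) = √(-2 + W))
((D(6, 4)*0 - 4)*A(-3))*78 = ((-5*0 - 4)*√(-2 - 3))*78 = ((0 - 4)*√(-5))*78 = -4*I*√5*78 = -312*I*√5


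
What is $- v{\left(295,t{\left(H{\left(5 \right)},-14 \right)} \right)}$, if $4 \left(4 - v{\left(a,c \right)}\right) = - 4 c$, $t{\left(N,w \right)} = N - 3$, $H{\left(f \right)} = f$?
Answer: $-6$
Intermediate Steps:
$t{\left(N,w \right)} = -3 + N$
$v{\left(a,c \right)} = 4 + c$ ($v{\left(a,c \right)} = 4 - \frac{\left(-4\right) c}{4} = 4 + c$)
$- v{\left(295,t{\left(H{\left(5 \right)},-14 \right)} \right)} = - (4 + \left(-3 + 5\right)) = - (4 + 2) = \left(-1\right) 6 = -6$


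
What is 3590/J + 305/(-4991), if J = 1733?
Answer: 17389125/8649403 ≈ 2.0104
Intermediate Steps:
3590/J + 305/(-4991) = 3590/1733 + 305/(-4991) = 3590*(1/1733) + 305*(-1/4991) = 3590/1733 - 305/4991 = 17389125/8649403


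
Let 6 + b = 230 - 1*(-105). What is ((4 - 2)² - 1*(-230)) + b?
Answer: 563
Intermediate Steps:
b = 329 (b = -6 + (230 - 1*(-105)) = -6 + (230 + 105) = -6 + 335 = 329)
((4 - 2)² - 1*(-230)) + b = ((4 - 2)² - 1*(-230)) + 329 = (2² + 230) + 329 = (4 + 230) + 329 = 234 + 329 = 563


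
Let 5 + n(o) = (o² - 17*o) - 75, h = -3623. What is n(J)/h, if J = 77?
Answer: -4540/3623 ≈ -1.2531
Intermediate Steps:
n(o) = -80 + o² - 17*o (n(o) = -5 + ((o² - 17*o) - 75) = -5 + (-75 + o² - 17*o) = -80 + o² - 17*o)
n(J)/h = (-80 + 77² - 17*77)/(-3623) = (-80 + 5929 - 1309)*(-1/3623) = 4540*(-1/3623) = -4540/3623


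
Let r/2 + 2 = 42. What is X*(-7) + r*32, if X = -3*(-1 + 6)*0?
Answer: 2560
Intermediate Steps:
r = 80 (r = -4 + 2*42 = -4 + 84 = 80)
X = 0 (X = -3*5*0 = -15*0 = 0)
X*(-7) + r*32 = 0*(-7) + 80*32 = 0 + 2560 = 2560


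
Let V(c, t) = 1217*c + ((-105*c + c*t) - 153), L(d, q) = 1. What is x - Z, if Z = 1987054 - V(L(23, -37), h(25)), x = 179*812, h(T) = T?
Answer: -1840722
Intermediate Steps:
x = 145348
V(c, t) = -153 + 1112*c + c*t (V(c, t) = 1217*c + (-153 - 105*c + c*t) = -153 + 1112*c + c*t)
Z = 1986070 (Z = 1987054 - (-153 + 1112*1 + 1*25) = 1987054 - (-153 + 1112 + 25) = 1987054 - 1*984 = 1987054 - 984 = 1986070)
x - Z = 145348 - 1*1986070 = 145348 - 1986070 = -1840722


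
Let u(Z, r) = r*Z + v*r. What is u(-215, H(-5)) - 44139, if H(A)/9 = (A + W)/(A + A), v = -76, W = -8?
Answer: -475437/10 ≈ -47544.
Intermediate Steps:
H(A) = 9*(-8 + A)/(2*A) (H(A) = 9*((A - 8)/(A + A)) = 9*((-8 + A)/((2*A))) = 9*((-8 + A)*(1/(2*A))) = 9*((-8 + A)/(2*A)) = 9*(-8 + A)/(2*A))
u(Z, r) = -76*r + Z*r (u(Z, r) = r*Z - 76*r = Z*r - 76*r = -76*r + Z*r)
u(-215, H(-5)) - 44139 = (9/2 - 36/(-5))*(-76 - 215) - 44139 = (9/2 - 36*(-⅕))*(-291) - 44139 = (9/2 + 36/5)*(-291) - 44139 = (117/10)*(-291) - 44139 = -34047/10 - 44139 = -475437/10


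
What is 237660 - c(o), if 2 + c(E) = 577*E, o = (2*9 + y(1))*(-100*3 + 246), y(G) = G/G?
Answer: 829664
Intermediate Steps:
y(G) = 1
o = -1026 (o = (2*9 + 1)*(-100*3 + 246) = (18 + 1)*(-300 + 246) = 19*(-54) = -1026)
c(E) = -2 + 577*E
237660 - c(o) = 237660 - (-2 + 577*(-1026)) = 237660 - (-2 - 592002) = 237660 - 1*(-592004) = 237660 + 592004 = 829664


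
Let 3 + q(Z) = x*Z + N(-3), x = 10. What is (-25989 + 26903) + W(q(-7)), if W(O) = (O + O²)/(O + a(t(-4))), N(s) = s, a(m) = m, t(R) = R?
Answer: 3371/4 ≈ 842.75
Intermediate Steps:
q(Z) = -6 + 10*Z (q(Z) = -3 + (10*Z - 3) = -3 + (-3 + 10*Z) = -6 + 10*Z)
W(O) = (O + O²)/(-4 + O) (W(O) = (O + O²)/(O - 4) = (O + O²)/(-4 + O))
(-25989 + 26903) + W(q(-7)) = (-25989 + 26903) + (-6 + 10*(-7))*(1 + (-6 + 10*(-7)))/(-4 + (-6 + 10*(-7))) = 914 + (-6 - 70)*(1 + (-6 - 70))/(-4 + (-6 - 70)) = 914 - 76*(1 - 76)/(-4 - 76) = 914 - 76*(-75)/(-80) = 914 - 76*(-1/80)*(-75) = 914 - 285/4 = 3371/4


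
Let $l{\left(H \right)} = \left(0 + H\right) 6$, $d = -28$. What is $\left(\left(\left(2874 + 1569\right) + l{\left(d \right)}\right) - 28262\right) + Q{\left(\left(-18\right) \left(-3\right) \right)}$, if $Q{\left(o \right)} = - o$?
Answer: $-24041$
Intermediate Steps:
$l{\left(H \right)} = 6 H$ ($l{\left(H \right)} = H 6 = 6 H$)
$\left(\left(\left(2874 + 1569\right) + l{\left(d \right)}\right) - 28262\right) + Q{\left(\left(-18\right) \left(-3\right) \right)} = \left(\left(\left(2874 + 1569\right) + 6 \left(-28\right)\right) - 28262\right) - \left(-18\right) \left(-3\right) = \left(\left(4443 - 168\right) - 28262\right) - 54 = \left(4275 - 28262\right) - 54 = -23987 - 54 = -24041$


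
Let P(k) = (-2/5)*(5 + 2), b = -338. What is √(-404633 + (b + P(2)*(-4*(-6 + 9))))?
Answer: I*√10123435/5 ≈ 636.35*I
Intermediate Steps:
P(k) = -14/5 (P(k) = -2*⅕*7 = -⅖*7 = -14/5)
√(-404633 + (b + P(2)*(-4*(-6 + 9)))) = √(-404633 + (-338 - (-56)*(-6 + 9)/5)) = √(-404633 + (-338 - (-56)*3/5)) = √(-404633 + (-338 - 14/5*(-12))) = √(-404633 + (-338 + 168/5)) = √(-404633 - 1522/5) = √(-2024687/5) = I*√10123435/5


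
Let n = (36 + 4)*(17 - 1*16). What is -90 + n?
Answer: -50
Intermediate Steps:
n = 40 (n = 40*(17 - 16) = 40*1 = 40)
-90 + n = -90 + 40 = -50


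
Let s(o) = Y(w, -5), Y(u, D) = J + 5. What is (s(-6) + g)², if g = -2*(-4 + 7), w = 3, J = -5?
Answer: 36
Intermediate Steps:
Y(u, D) = 0 (Y(u, D) = -5 + 5 = 0)
s(o) = 0
g = -6 (g = -2*3 = -6)
(s(-6) + g)² = (0 - 6)² = (-6)² = 36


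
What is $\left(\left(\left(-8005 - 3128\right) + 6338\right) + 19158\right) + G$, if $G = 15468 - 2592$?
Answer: $27239$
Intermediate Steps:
$G = 12876$ ($G = 15468 - 2592 = 12876$)
$\left(\left(\left(-8005 - 3128\right) + 6338\right) + 19158\right) + G = \left(\left(\left(-8005 - 3128\right) + 6338\right) + 19158\right) + 12876 = \left(\left(-11133 + 6338\right) + 19158\right) + 12876 = \left(-4795 + 19158\right) + 12876 = 14363 + 12876 = 27239$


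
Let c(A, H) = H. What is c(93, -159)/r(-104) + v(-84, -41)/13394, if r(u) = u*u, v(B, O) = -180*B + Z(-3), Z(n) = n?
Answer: 80687913/72434752 ≈ 1.1139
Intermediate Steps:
v(B, O) = -3 - 180*B (v(B, O) = -180*B - 3 = -3 - 180*B)
r(u) = u**2
c(93, -159)/r(-104) + v(-84, -41)/13394 = -159/((-104)**2) + (-3 - 180*(-84))/13394 = -159/10816 + (-3 + 15120)*(1/13394) = -159*1/10816 + 15117*(1/13394) = -159/10816 + 15117/13394 = 80687913/72434752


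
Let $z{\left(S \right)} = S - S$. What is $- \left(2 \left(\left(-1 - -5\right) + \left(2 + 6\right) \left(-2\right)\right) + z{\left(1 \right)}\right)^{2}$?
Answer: $-576$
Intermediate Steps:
$z{\left(S \right)} = 0$
$- \left(2 \left(\left(-1 - -5\right) + \left(2 + 6\right) \left(-2\right)\right) + z{\left(1 \right)}\right)^{2} = - \left(2 \left(\left(-1 - -5\right) + \left(2 + 6\right) \left(-2\right)\right) + 0\right)^{2} = - \left(2 \left(\left(-1 + 5\right) + 8 \left(-2\right)\right) + 0\right)^{2} = - \left(2 \left(4 - 16\right) + 0\right)^{2} = - \left(2 \left(-12\right) + 0\right)^{2} = - \left(-24 + 0\right)^{2} = - \left(-24\right)^{2} = \left(-1\right) 576 = -576$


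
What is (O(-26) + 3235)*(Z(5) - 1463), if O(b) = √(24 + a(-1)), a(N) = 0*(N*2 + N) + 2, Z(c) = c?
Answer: -4716630 - 1458*√26 ≈ -4.7241e+6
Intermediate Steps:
a(N) = 2 (a(N) = 0*(2*N + N) + 2 = 0*(3*N) + 2 = 0 + 2 = 2)
O(b) = √26 (O(b) = √(24 + 2) = √26)
(O(-26) + 3235)*(Z(5) - 1463) = (√26 + 3235)*(5 - 1463) = (3235 + √26)*(-1458) = -4716630 - 1458*√26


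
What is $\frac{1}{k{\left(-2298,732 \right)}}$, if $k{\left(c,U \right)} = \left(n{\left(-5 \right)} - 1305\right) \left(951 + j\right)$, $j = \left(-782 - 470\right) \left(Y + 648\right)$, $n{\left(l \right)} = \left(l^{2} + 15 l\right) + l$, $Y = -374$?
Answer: $\frac{1}{465251920} \approx 2.1494 \cdot 10^{-9}$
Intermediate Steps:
$n{\left(l \right)} = l^{2} + 16 l$
$j = -343048$ ($j = \left(-782 - 470\right) \left(-374 + 648\right) = \left(-1252\right) 274 = -343048$)
$k{\left(c,U \right)} = 465251920$ ($k{\left(c,U \right)} = \left(- 5 \left(16 - 5\right) - 1305\right) \left(951 - 343048\right) = \left(\left(-5\right) 11 - 1305\right) \left(-342097\right) = \left(-55 - 1305\right) \left(-342097\right) = \left(-1360\right) \left(-342097\right) = 465251920$)
$\frac{1}{k{\left(-2298,732 \right)}} = \frac{1}{465251920}$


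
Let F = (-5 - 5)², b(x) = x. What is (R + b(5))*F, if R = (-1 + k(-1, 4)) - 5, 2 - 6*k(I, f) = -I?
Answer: -250/3 ≈ -83.333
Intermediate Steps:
k(I, f) = ⅓ + I/6 (k(I, f) = ⅓ - (-1)*I/6 = ⅓ + I/6)
F = 100 (F = (-10)² = 100)
R = -35/6 (R = (-1 + (⅓ + (⅙)*(-1))) - 5 = (-1 + (⅓ - ⅙)) - 5 = (-1 + ⅙) - 5 = -⅚ - 5 = -35/6 ≈ -5.8333)
(R + b(5))*F = (-35/6 + 5)*100 = -⅚*100 = -250/3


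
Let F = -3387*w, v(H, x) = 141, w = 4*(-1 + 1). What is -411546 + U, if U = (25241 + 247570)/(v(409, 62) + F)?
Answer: -19251725/47 ≈ -4.0961e+5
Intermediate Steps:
w = 0 (w = 4*0 = 0)
F = 0 (F = -3387*0 = 0)
U = 90937/47 (U = (25241 + 247570)/(141 + 0) = 272811/141 = 272811*(1/141) = 90937/47 ≈ 1934.8)
-411546 + U = -411546 + 90937/47 = -19251725/47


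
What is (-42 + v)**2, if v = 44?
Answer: 4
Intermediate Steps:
(-42 + v)**2 = (-42 + 44)**2 = 2**2 = 4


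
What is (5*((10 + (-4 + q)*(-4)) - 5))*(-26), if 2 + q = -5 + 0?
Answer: -6370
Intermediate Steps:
q = -7 (q = -2 + (-5 + 0) = -2 - 5 = -7)
(5*((10 + (-4 + q)*(-4)) - 5))*(-26) = (5*((10 + (-4 - 7)*(-4)) - 5))*(-26) = (5*((10 - 11*(-4)) - 5))*(-26) = (5*((10 + 44) - 5))*(-26) = (5*(54 - 5))*(-26) = (5*49)*(-26) = 245*(-26) = -6370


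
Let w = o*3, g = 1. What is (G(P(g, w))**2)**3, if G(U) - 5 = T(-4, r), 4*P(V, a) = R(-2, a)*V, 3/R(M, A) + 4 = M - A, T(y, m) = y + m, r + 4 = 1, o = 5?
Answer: 64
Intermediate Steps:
r = -3 (r = -4 + 1 = -3)
T(y, m) = m + y
R(M, A) = 3/(-4 + M - A) (R(M, A) = 3/(-4 + (M - A)) = 3/(-4 + M - A))
w = 15 (w = 5*3 = 15)
P(V, a) = -3*V/(4*(6 + a)) (P(V, a) = ((-3/(4 + a - 1*(-2)))*V)/4 = ((-3/(4 + a + 2))*V)/4 = ((-3/(6 + a))*V)/4 = (-3*V/(6 + a))/4 = -3*V/(4*(6 + a)))
G(U) = -2 (G(U) = 5 + (-3 - 4) = 5 - 7 = -2)
(G(P(g, w))**2)**3 = ((-2)**2)**3 = 4**3 = 64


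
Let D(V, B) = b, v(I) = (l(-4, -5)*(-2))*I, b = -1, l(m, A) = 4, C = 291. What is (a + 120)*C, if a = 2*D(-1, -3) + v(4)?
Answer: 25026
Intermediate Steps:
v(I) = -8*I (v(I) = (4*(-2))*I = -8*I)
D(V, B) = -1
a = -34 (a = 2*(-1) - 8*4 = -2 - 32 = -34)
(a + 120)*C = (-34 + 120)*291 = 86*291 = 25026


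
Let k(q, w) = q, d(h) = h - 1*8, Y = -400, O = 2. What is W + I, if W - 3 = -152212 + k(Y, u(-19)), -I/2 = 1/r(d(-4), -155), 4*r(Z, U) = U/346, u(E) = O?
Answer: -23651627/155 ≈ -1.5259e+5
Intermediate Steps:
u(E) = 2
d(h) = -8 + h (d(h) = h - 8 = -8 + h)
r(Z, U) = U/1384 (r(Z, U) = (U/346)/4 = U/1384)
I = 2768/155 (I = -2/((1/1384)*(-155)) = -2/(-155/1384) = -2*(-1384/155) = 2768/155 ≈ 17.858)
W = -152609 (W = 3 + (-152212 - 400) = 3 - 152612 = -152609)
W + I = -152609 + 2768/155 = -23651627/155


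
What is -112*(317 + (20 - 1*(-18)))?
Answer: -39760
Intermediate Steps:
-112*(317 + (20 - 1*(-18))) = -112*(317 + (20 + 18)) = -112*(317 + 38) = -112*355 = -39760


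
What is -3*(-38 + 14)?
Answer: 72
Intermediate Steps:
-3*(-38 + 14) = -3*(-24) = 72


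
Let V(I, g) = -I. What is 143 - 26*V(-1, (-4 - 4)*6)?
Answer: 117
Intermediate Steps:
143 - 26*V(-1, (-4 - 4)*6) = 143 - (-26)*(-1) = 143 - 26*1 = 143 - 26 = 117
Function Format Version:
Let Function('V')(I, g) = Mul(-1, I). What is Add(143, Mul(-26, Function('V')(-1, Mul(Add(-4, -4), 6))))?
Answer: 117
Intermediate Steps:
Add(143, Mul(-26, Function('V')(-1, Mul(Add(-4, -4), 6)))) = Add(143, Mul(-26, Mul(-1, -1))) = Add(143, Mul(-26, 1)) = Add(143, -26) = 117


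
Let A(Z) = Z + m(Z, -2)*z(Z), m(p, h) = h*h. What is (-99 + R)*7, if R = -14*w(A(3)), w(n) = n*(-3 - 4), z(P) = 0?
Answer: 1365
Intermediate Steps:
m(p, h) = h**2
A(Z) = Z (A(Z) = Z + (-2)**2*0 = Z + 4*0 = Z + 0 = Z)
w(n) = -7*n (w(n) = n*(-7) = -7*n)
R = 294 (R = -(-98)*3 = -14*(-21) = 294)
(-99 + R)*7 = (-99 + 294)*7 = 195*7 = 1365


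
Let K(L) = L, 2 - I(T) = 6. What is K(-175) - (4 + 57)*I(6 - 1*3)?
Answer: 69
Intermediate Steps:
I(T) = -4 (I(T) = 2 - 1*6 = 2 - 6 = -4)
K(-175) - (4 + 57)*I(6 - 1*3) = -175 - (4 + 57)*(-4) = -175 - 61*(-4) = -175 - 1*(-244) = -175 + 244 = 69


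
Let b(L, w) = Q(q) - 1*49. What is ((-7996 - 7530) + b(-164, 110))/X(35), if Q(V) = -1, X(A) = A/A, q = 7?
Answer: -15576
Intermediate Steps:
X(A) = 1
b(L, w) = -50 (b(L, w) = -1 - 1*49 = -1 - 49 = -50)
((-7996 - 7530) + b(-164, 110))/X(35) = ((-7996 - 7530) - 50)/1 = (-15526 - 50)*1 = -15576*1 = -15576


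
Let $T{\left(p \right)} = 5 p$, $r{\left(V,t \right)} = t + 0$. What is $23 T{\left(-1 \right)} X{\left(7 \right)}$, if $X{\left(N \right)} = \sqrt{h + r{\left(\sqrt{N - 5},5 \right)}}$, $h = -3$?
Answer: $- 115 \sqrt{2} \approx -162.63$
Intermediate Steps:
$r{\left(V,t \right)} = t$
$X{\left(N \right)} = \sqrt{2}$ ($X{\left(N \right)} = \sqrt{-3 + 5} = \sqrt{2}$)
$23 T{\left(-1 \right)} X{\left(7 \right)} = 23 \cdot 5 \left(-1\right) \sqrt{2} = 23 \left(-5\right) \sqrt{2} = - 115 \sqrt{2}$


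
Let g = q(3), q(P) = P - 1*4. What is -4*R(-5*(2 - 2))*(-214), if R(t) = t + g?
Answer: -856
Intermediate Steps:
q(P) = -4 + P (q(P) = P - 4 = -4 + P)
g = -1 (g = -4 + 3 = -1)
R(t) = -1 + t (R(t) = t - 1 = -1 + t)
-4*R(-5*(2 - 2))*(-214) = -4*(-1 - 5*(2 - 2))*(-214) = -4*(-1 - 5*0)*(-214) = -4*(-1 + 0)*(-214) = -4*(-1)*(-214) = 4*(-214) = -856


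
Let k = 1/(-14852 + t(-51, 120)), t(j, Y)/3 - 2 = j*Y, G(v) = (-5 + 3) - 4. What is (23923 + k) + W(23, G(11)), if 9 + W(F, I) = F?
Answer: 794852021/33206 ≈ 23937.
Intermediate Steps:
G(v) = -6 (G(v) = -2 - 4 = -6)
W(F, I) = -9 + F
t(j, Y) = 6 + 3*Y*j (t(j, Y) = 6 + 3*(j*Y) = 6 + 3*(Y*j) = 6 + 3*Y*j)
k = -1/33206 (k = 1/(-14852 + (6 + 3*120*(-51))) = 1/(-14852 + (6 - 18360)) = 1/(-14852 - 18354) = 1/(-33206) = -1/33206 ≈ -3.0115e-5)
(23923 + k) + W(23, G(11)) = (23923 - 1/33206) + (-9 + 23) = 794387137/33206 + 14 = 794852021/33206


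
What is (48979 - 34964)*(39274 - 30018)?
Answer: 129722840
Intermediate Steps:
(48979 - 34964)*(39274 - 30018) = 14015*9256 = 129722840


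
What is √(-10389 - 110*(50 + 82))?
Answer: 19*I*√69 ≈ 157.83*I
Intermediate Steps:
√(-10389 - 110*(50 + 82)) = √(-10389 - 110*132) = √(-10389 - 14520) = √(-24909) = 19*I*√69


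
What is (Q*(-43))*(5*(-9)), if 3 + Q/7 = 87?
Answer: 1137780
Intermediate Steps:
Q = 588 (Q = -21 + 7*87 = -21 + 609 = 588)
(Q*(-43))*(5*(-9)) = (588*(-43))*(5*(-9)) = -25284*(-45) = 1137780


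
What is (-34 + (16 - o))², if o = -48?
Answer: 900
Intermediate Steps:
(-34 + (16 - o))² = (-34 + (16 - 1*(-48)))² = (-34 + (16 + 48))² = (-34 + 64)² = 30² = 900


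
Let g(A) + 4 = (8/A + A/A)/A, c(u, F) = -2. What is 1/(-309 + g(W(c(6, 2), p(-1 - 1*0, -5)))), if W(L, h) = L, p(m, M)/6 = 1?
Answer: -2/623 ≈ -0.0032103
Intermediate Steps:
p(m, M) = 6 (p(m, M) = 6*1 = 6)
g(A) = -4 + (1 + 8/A)/A (g(A) = -4 + (8/A + A/A)/A = -4 + (8/A + 1)/A = -4 + (1 + 8/A)/A)
1/(-309 + g(W(c(6, 2), p(-1 - 1*0, -5)))) = 1/(-309 + (-4 + 1/(-2) + 8/(-2)²)) = 1/(-309 + (-4 - ½ + 8*(¼))) = 1/(-309 + (-4 - ½ + 2)) = 1/(-309 - 5/2) = 1/(-623/2) = -2/623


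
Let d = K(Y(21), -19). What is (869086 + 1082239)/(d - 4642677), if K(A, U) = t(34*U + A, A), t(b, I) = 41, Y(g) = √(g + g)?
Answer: -1951325/4642636 ≈ -0.42031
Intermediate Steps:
Y(g) = √2*√g (Y(g) = √(2*g) = √2*√g)
K(A, U) = 41
d = 41
(869086 + 1082239)/(d - 4642677) = (869086 + 1082239)/(41 - 4642677) = 1951325/(-4642636) = 1951325*(-1/4642636) = -1951325/4642636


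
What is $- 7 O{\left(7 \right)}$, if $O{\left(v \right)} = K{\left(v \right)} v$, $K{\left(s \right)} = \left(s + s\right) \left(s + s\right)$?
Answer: $-9604$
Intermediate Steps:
$K{\left(s \right)} = 4 s^{2}$ ($K{\left(s \right)} = 2 s 2 s = 4 s^{2}$)
$O{\left(v \right)} = 4 v^{3}$ ($O{\left(v \right)} = 4 v^{2} v = 4 v^{3}$)
$- 7 O{\left(7 \right)} = - 7 \cdot 4 \cdot 7^{3} = - 7 \cdot 4 \cdot 343 = \left(-7\right) 1372 = -9604$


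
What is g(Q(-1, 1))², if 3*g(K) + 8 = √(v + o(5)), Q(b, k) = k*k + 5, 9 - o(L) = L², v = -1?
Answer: (8 - I*√17)²/9 ≈ 5.2222 - 7.33*I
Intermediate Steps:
o(L) = 9 - L²
Q(b, k) = 5 + k² (Q(b, k) = k² + 5 = 5 + k²)
g(K) = -8/3 + I*√17/3 (g(K) = -8/3 + √(-1 + (9 - 1*5²))/3 = -8/3 + √(-1 + (9 - 1*25))/3 = -8/3 + √(-1 + (9 - 25))/3 = -8/3 + √(-1 - 16)/3 = -8/3 + √(-17)/3 = -8/3 + (I*√17)/3 = -8/3 + I*√17/3)
g(Q(-1, 1))² = (-8/3 + I*√17/3)²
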